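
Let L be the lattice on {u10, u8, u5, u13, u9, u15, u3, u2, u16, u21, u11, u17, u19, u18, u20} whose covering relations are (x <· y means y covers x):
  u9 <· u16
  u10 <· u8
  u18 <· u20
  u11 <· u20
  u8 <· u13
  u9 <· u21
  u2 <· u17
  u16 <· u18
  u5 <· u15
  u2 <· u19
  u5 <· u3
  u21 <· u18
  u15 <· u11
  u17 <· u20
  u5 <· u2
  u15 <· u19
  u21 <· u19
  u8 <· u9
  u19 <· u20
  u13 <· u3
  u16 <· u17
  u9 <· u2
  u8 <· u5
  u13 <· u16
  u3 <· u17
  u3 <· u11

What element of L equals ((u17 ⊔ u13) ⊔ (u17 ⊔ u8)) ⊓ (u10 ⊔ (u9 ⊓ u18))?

u17 ∨ u13 = u17
u17 ∨ u8 = u17
u17 ∨ u17 = u17
u9 ∧ u18 = u9
u10 ∨ u9 = u9
u17 ∧ u9 = u9

u9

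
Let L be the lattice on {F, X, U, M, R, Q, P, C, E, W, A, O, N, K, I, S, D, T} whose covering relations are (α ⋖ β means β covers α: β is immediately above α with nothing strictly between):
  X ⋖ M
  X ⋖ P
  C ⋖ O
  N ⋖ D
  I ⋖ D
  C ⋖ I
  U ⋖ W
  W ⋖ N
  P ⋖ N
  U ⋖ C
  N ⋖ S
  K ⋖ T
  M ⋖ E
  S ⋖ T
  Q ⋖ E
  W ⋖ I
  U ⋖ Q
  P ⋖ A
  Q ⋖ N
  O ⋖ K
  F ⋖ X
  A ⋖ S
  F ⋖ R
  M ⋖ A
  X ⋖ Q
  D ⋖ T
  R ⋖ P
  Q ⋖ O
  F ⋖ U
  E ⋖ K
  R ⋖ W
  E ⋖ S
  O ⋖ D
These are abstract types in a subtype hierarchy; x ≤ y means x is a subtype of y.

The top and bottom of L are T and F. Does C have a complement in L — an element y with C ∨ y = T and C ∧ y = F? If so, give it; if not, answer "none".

A

Need y with C ∨ y = T and C ∧ y = F.
Checking each element gives: A.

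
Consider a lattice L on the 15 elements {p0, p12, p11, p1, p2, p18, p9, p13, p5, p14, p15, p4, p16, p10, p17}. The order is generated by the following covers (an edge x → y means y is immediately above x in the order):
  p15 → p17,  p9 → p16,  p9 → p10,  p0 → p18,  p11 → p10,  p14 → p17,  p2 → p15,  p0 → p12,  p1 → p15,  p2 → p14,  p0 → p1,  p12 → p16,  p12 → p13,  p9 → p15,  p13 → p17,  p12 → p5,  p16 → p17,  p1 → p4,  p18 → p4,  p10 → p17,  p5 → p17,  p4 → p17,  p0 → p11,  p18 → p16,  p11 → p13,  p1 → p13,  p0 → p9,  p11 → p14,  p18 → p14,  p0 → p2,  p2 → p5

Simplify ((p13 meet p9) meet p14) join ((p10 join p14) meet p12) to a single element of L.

p12

p13 ∧ p9 = p0
p0 ∧ p14 = p0
p10 ∨ p14 = p17
p17 ∧ p12 = p12
p0 ∨ p12 = p12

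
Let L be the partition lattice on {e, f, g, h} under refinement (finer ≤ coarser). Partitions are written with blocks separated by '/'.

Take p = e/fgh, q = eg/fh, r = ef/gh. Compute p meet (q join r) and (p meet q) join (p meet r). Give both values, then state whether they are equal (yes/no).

q join r = efgh, so p meet (q join r) = e/fgh meet efgh = e/fgh.
p meet q = e/fh/g and p meet r = e/f/gh, so (p meet q) join (p meet r) = e/fh/g join e/f/gh = e/fgh.
Equal: yes.

e/fgh; e/fgh; yes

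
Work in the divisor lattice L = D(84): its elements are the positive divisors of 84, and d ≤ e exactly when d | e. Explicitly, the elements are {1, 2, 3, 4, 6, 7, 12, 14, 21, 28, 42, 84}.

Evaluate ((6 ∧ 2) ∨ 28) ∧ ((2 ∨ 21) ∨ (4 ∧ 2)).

14

6 ∧ 2 = 2
2 ∨ 28 = 28
2 ∨ 21 = 42
4 ∧ 2 = 2
42 ∨ 2 = 42
28 ∧ 42 = 14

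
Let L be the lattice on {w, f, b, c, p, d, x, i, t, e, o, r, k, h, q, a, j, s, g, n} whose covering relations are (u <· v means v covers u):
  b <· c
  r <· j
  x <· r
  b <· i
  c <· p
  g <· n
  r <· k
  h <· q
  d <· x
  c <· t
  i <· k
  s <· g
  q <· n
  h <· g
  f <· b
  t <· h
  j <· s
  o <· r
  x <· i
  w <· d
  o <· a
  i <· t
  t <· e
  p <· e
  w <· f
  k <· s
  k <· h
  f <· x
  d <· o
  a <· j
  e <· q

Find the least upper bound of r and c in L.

h

Common upper bounds of {r, c}: g, h, n, q.
The least among these is h.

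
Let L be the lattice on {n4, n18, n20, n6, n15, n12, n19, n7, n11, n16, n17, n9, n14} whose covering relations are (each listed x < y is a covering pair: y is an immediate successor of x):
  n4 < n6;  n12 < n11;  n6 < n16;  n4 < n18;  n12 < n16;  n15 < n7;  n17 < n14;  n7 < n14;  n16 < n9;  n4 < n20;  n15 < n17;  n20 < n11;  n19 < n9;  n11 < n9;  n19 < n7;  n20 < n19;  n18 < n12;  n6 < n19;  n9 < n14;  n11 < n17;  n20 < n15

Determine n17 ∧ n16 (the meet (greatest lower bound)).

n12

Common lower bounds of {n17, n16}: n12, n18, n4.
The greatest among these is n12.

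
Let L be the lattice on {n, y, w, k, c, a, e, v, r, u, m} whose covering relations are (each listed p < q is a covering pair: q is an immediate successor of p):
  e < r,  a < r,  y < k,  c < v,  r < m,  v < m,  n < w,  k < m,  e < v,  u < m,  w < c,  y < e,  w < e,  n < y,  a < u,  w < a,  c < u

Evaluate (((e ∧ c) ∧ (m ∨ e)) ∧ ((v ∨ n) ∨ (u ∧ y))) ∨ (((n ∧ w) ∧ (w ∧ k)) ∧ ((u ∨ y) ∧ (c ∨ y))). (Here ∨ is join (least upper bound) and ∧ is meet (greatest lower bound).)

w

e ∧ c = w
m ∨ e = m
w ∧ m = w
v ∨ n = v
u ∧ y = n
v ∨ n = v
w ∧ v = w
n ∧ w = n
w ∧ k = n
n ∧ n = n
u ∨ y = m
c ∨ y = v
m ∧ v = v
n ∧ v = n
w ∨ n = w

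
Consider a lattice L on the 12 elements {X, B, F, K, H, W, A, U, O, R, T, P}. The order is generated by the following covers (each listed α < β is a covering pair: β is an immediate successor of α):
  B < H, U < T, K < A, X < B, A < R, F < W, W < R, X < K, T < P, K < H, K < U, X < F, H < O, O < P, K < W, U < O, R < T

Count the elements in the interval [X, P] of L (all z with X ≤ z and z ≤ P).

The interval [X, P] = {A, B, F, H, K, O, P, R, T, U, W, X}, which has 12 elements.

12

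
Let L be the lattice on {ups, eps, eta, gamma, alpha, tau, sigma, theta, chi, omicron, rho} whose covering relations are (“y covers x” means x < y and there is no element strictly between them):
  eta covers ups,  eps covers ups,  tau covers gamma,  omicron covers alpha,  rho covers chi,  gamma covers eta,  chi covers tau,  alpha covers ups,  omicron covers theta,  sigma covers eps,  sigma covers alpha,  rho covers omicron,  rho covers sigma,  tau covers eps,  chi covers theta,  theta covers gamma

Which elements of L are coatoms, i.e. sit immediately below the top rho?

chi, omicron, sigma

The coatoms are exactly the elements covered by rho: chi, omicron, sigma.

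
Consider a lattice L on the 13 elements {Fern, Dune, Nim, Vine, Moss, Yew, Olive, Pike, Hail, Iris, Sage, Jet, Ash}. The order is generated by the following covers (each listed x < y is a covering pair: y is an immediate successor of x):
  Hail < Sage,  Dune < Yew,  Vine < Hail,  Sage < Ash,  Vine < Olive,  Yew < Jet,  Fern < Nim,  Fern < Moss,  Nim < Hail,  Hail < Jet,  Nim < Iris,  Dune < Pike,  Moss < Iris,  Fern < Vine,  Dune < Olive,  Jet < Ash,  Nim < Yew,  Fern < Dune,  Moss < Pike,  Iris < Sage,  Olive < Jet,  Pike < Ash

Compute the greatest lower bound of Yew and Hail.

Common lower bounds of {Yew, Hail}: Fern, Nim.
The greatest among these is Nim.

Nim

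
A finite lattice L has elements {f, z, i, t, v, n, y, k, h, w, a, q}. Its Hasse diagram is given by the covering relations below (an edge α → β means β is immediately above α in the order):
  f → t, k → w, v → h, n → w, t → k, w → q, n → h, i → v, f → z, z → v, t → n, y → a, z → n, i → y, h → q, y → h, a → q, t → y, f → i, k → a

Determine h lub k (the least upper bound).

Common upper bounds of {h, k}: q.
The least among these is q.

q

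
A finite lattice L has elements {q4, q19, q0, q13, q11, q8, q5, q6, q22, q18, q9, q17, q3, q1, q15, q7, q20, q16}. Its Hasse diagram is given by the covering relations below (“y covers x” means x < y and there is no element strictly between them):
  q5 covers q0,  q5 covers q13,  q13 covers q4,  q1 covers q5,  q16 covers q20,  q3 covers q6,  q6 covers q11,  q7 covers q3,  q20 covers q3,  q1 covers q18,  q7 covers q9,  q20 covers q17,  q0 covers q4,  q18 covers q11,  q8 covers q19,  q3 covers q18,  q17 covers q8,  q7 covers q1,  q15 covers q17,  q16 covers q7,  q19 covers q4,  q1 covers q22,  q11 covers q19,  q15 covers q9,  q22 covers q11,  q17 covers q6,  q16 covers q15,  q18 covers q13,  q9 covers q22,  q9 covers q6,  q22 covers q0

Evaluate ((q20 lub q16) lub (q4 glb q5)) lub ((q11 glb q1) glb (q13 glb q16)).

q16

q20 ∨ q16 = q16
q4 ∧ q5 = q4
q16 ∨ q4 = q16
q11 ∧ q1 = q11
q13 ∧ q16 = q13
q11 ∧ q13 = q4
q16 ∨ q4 = q16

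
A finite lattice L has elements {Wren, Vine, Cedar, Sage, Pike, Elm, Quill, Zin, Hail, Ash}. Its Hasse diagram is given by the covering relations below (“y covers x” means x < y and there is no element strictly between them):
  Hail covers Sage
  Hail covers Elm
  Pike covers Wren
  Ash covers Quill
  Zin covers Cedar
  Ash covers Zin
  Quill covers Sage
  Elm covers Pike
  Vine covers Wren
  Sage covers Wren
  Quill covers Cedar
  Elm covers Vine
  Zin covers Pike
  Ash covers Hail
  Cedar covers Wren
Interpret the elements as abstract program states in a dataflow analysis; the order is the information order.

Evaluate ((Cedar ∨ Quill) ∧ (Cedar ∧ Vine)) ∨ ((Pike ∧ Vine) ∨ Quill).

Cedar ∨ Quill = Quill
Cedar ∧ Vine = Wren
Quill ∧ Wren = Wren
Pike ∧ Vine = Wren
Wren ∨ Quill = Quill
Wren ∨ Quill = Quill

Quill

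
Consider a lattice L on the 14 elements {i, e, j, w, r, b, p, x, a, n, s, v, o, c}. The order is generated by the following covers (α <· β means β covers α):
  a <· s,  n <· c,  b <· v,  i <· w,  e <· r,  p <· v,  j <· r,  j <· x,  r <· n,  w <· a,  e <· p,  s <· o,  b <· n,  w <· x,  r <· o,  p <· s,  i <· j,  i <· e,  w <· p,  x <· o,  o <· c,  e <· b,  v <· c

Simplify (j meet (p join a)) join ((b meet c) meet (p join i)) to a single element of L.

e

p ∨ a = s
j ∧ s = i
b ∧ c = b
p ∨ i = p
b ∧ p = e
i ∨ e = e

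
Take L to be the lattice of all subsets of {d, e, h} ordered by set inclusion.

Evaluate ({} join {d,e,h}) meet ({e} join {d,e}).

{d,e}

{} ∨ {d,e,h} = {d,e,h}
{e} ∨ {d,e} = {d,e}
{d,e,h} ∧ {d,e} = {d,e}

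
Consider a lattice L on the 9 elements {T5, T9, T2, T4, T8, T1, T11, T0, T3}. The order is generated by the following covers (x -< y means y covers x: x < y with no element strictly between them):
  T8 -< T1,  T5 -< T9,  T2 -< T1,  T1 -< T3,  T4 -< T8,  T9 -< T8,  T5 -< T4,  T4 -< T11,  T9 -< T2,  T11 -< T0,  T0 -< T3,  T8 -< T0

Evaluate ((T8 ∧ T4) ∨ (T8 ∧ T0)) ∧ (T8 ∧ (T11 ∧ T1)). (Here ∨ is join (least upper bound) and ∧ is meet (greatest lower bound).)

T4

T8 ∧ T4 = T4
T8 ∧ T0 = T8
T4 ∨ T8 = T8
T11 ∧ T1 = T4
T8 ∧ T4 = T4
T8 ∧ T4 = T4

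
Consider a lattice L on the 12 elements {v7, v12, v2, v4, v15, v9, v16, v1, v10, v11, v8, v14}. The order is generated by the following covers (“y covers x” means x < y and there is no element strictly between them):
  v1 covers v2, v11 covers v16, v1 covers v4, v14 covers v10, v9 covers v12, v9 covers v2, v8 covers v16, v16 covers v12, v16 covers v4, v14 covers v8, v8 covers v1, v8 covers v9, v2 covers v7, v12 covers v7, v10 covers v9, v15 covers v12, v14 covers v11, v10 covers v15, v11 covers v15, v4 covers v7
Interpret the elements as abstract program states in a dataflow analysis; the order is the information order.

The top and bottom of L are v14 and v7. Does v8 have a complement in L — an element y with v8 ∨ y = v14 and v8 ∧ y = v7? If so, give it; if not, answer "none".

For every candidate y, either v8 ∨ y ≠ v14 or v8 ∧ y ≠ v7; no complement exists.

none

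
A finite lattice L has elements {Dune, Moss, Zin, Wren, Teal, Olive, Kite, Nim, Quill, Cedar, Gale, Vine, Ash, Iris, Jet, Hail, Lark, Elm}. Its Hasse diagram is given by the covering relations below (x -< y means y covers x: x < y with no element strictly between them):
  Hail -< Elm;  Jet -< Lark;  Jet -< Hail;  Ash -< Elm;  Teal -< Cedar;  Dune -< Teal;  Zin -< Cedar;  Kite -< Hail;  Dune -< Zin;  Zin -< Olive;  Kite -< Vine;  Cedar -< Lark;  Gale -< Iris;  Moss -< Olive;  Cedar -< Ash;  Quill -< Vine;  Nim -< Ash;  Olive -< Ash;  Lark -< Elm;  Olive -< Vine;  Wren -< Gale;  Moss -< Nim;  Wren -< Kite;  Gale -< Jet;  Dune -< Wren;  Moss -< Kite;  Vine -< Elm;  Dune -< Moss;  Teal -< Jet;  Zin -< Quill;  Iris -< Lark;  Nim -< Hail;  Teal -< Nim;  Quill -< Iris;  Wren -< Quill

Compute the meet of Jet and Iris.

Gale

Common lower bounds of {Jet, Iris}: Dune, Gale, Wren.
The greatest among these is Gale.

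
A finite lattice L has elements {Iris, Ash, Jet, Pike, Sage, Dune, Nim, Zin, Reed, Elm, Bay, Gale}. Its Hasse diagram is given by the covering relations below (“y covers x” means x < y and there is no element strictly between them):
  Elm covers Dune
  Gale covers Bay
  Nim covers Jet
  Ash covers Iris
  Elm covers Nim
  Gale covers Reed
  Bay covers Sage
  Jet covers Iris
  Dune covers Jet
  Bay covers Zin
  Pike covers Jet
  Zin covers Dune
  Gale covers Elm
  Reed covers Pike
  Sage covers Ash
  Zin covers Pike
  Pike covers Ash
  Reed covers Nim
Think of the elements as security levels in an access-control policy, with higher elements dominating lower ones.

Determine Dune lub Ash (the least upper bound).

Zin

Common upper bounds of {Dune, Ash}: Bay, Gale, Zin.
The least among these is Zin.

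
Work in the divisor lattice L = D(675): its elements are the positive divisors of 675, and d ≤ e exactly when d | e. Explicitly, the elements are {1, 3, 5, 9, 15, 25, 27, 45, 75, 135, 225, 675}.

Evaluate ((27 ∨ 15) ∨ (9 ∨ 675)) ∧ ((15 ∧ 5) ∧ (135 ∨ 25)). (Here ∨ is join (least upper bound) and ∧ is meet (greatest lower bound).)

5

27 ∨ 15 = 135
9 ∨ 675 = 675
135 ∨ 675 = 675
15 ∧ 5 = 5
135 ∨ 25 = 675
5 ∧ 675 = 5
675 ∧ 5 = 5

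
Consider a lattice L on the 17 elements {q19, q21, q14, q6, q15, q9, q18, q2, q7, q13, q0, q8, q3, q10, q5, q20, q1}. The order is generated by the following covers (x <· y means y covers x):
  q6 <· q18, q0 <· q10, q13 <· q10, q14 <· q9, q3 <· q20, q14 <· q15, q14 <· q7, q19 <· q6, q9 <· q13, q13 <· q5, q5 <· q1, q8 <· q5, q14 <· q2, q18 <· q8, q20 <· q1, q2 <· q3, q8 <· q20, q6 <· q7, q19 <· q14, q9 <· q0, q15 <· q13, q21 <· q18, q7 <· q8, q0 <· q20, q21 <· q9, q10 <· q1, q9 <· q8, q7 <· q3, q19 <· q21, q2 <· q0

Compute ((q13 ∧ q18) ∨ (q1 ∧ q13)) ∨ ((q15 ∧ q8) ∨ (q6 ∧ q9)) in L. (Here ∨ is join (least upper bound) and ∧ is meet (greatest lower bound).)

q13

q13 ∧ q18 = q21
q1 ∧ q13 = q13
q21 ∨ q13 = q13
q15 ∧ q8 = q14
q6 ∧ q9 = q19
q14 ∨ q19 = q14
q13 ∨ q14 = q13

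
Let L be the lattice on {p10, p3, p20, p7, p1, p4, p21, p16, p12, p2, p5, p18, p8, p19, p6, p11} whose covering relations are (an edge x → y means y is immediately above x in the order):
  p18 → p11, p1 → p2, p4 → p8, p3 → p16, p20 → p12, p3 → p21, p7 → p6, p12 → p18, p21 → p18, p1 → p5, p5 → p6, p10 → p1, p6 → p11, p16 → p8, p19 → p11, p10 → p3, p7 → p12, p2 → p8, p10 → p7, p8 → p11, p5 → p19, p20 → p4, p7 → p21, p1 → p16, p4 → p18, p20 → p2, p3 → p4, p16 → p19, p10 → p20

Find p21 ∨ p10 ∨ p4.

Common upper bounds of {p21, p10, p4}: p11, p18.
The least among these is p18.

p18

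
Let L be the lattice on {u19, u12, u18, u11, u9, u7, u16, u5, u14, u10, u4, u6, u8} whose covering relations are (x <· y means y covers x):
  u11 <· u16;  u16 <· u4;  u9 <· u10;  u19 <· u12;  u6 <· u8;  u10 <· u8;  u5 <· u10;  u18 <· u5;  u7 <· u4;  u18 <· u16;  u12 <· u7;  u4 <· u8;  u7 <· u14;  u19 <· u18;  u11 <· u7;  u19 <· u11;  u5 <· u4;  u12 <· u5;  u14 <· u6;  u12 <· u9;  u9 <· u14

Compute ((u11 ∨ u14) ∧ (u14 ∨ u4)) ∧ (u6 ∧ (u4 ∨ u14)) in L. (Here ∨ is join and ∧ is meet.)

u14

u11 ∨ u14 = u14
u14 ∨ u4 = u8
u14 ∧ u8 = u14
u4 ∨ u14 = u8
u6 ∧ u8 = u6
u14 ∧ u6 = u14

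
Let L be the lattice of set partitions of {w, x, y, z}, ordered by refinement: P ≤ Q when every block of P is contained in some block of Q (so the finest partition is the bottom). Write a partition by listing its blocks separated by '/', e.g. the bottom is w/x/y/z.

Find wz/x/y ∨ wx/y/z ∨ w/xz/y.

The join of wz/x/y, wx/y/z, w/xz/y merges any blocks that overlap across the partitions, giving wxz/y.

wxz/y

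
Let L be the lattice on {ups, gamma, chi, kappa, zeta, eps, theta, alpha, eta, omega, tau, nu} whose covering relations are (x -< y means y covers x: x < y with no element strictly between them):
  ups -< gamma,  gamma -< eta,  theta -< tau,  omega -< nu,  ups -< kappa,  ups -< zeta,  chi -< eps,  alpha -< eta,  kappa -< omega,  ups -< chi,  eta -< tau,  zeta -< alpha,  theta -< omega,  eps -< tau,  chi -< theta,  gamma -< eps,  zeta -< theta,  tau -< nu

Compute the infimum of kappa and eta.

ups

Common lower bounds of {kappa, eta}: ups.
The greatest among these is ups.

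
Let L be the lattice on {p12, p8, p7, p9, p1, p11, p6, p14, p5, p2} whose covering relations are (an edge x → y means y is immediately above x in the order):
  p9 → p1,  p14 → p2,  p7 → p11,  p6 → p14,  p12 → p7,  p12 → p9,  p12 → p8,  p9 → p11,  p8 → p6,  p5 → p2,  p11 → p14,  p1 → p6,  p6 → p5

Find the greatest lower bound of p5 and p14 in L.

p6

Common lower bounds of {p5, p14}: p1, p12, p6, p8, p9.
The greatest among these is p6.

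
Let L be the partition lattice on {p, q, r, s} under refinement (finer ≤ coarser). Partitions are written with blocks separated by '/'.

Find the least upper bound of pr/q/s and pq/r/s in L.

pqr/s

Common upper bounds of {pr/q/s, pq/r/s}: pqr/s, pqrs.
The least among these is pqr/s.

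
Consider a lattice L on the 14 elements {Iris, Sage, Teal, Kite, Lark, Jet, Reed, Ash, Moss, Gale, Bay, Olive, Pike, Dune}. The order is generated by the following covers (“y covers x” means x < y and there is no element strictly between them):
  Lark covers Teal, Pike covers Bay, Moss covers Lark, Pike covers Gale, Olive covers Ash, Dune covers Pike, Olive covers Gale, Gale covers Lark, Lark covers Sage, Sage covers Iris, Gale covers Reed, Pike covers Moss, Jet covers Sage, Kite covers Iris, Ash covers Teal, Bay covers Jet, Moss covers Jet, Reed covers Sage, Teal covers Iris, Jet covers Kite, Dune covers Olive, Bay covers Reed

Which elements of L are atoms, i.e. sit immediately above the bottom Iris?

The atoms are exactly the elements that cover Iris: Kite, Sage, Teal.

Kite, Sage, Teal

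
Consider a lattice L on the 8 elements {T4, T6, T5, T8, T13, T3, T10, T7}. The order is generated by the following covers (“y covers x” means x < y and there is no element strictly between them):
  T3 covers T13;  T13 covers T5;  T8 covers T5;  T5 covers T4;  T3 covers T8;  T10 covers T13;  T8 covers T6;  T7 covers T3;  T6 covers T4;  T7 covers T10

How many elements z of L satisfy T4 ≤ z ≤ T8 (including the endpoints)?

The interval [T4, T8] = {T4, T5, T6, T8}, which has 4 elements.

4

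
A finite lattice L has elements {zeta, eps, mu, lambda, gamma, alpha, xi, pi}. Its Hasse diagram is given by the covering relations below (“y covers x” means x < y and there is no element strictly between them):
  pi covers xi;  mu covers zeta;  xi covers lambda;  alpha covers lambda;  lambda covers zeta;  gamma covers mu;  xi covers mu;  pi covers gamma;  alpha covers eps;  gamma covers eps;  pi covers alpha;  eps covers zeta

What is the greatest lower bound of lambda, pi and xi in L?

lambda

Common lower bounds of {lambda, pi, xi}: lambda, zeta.
The greatest among these is lambda.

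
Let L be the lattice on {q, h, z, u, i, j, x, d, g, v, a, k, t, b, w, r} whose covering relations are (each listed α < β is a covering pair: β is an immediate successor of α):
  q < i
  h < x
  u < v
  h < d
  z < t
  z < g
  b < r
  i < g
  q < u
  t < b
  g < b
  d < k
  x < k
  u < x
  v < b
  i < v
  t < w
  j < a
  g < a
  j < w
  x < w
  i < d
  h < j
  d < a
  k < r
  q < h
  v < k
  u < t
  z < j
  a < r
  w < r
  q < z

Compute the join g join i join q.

g

Common upper bounds of {g, i, q}: a, b, g, r.
The least among these is g.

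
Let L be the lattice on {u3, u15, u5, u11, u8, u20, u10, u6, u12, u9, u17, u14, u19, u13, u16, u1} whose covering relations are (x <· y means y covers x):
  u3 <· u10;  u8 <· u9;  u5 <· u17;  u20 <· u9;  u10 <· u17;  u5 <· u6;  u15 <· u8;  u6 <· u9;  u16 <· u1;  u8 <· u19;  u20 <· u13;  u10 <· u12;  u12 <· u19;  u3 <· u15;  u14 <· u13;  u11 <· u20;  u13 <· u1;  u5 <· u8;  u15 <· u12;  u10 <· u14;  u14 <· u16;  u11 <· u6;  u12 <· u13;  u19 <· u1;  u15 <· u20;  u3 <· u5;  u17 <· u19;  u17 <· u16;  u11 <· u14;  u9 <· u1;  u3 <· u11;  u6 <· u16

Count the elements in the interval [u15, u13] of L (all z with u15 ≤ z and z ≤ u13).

The interval [u15, u13] = {u12, u13, u15, u20}, which has 4 elements.

4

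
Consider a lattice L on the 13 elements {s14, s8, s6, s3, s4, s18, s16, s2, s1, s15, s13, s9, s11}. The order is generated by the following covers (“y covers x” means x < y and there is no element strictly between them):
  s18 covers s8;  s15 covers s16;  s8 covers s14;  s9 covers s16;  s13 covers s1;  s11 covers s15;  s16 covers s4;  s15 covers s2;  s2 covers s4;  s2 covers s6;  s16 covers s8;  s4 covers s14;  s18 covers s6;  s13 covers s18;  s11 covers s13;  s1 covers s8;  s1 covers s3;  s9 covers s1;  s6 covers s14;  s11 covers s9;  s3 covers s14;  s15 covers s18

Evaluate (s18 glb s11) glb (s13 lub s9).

s18 ∧ s11 = s18
s13 ∨ s9 = s11
s18 ∧ s11 = s18

s18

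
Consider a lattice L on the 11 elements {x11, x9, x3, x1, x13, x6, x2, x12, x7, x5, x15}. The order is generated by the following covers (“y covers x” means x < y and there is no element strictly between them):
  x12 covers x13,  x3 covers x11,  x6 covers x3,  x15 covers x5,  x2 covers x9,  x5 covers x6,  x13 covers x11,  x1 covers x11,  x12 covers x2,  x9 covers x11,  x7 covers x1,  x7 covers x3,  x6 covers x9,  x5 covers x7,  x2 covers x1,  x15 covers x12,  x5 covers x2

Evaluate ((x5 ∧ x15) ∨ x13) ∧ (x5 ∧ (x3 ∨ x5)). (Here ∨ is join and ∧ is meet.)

x5 ∧ x15 = x5
x5 ∨ x13 = x15
x3 ∨ x5 = x5
x5 ∧ x5 = x5
x15 ∧ x5 = x5

x5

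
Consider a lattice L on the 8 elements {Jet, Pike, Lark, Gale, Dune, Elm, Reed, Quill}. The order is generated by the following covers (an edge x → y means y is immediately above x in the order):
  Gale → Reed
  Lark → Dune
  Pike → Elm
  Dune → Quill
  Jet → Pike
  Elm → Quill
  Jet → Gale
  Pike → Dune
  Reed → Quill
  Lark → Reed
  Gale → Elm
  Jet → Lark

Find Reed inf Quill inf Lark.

Common lower bounds of {Reed, Quill, Lark}: Jet, Lark.
The greatest among these is Lark.

Lark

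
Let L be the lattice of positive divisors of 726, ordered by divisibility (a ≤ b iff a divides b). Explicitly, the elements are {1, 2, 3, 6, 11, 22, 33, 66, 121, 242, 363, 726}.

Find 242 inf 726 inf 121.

121

In the divisibility order, the meet is the greatest common divisor: gcd(242, 726, 121) = 121.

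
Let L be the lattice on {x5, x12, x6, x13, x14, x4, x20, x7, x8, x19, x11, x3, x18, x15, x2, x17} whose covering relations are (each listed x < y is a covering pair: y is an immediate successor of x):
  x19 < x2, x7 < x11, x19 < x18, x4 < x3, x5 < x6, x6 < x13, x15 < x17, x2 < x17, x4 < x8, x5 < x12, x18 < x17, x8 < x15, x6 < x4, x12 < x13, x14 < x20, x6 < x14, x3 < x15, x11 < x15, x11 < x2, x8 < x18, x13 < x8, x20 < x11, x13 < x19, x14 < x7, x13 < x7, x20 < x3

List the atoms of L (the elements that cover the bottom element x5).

The atoms are exactly the elements that cover x5: x12, x6.

x12, x6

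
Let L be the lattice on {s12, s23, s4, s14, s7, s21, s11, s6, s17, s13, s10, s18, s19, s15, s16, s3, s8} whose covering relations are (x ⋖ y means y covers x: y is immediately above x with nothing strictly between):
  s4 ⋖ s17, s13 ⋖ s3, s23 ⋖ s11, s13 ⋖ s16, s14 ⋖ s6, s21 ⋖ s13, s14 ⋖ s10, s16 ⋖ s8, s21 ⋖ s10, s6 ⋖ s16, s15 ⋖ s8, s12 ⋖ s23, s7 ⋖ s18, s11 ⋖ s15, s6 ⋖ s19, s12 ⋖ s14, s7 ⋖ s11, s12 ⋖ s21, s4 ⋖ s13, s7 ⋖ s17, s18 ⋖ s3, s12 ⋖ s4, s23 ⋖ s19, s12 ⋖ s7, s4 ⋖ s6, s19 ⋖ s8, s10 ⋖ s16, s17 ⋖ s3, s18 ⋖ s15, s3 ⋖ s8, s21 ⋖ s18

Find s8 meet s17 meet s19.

s4

Common lower bounds of {s8, s17, s19}: s12, s4.
The greatest among these is s4.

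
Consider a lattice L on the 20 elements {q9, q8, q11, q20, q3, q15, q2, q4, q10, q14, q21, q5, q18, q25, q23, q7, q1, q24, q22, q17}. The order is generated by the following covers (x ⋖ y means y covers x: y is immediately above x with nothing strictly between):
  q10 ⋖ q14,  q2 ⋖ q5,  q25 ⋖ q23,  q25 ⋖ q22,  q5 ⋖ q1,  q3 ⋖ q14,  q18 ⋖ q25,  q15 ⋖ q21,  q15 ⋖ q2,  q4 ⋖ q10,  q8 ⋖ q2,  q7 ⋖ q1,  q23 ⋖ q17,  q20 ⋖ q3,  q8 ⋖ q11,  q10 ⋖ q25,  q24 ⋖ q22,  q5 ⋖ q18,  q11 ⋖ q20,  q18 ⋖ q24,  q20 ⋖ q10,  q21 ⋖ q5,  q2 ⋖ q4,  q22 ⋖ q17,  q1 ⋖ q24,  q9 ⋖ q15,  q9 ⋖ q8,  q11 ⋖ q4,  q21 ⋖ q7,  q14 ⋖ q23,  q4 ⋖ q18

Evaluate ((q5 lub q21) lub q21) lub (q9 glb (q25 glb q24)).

q5

q5 ∨ q21 = q5
q5 ∨ q21 = q5
q25 ∧ q24 = q18
q9 ∧ q18 = q9
q5 ∨ q9 = q5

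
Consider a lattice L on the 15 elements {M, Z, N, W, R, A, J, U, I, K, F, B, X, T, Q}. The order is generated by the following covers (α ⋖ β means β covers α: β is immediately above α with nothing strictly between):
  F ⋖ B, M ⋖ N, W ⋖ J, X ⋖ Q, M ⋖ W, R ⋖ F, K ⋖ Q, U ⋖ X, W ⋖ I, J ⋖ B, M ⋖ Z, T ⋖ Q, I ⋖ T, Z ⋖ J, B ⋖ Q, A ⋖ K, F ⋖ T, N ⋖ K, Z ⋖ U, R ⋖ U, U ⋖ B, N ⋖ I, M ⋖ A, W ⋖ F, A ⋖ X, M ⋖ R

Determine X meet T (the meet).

R

Common lower bounds of {X, T}: M, R.
The greatest among these is R.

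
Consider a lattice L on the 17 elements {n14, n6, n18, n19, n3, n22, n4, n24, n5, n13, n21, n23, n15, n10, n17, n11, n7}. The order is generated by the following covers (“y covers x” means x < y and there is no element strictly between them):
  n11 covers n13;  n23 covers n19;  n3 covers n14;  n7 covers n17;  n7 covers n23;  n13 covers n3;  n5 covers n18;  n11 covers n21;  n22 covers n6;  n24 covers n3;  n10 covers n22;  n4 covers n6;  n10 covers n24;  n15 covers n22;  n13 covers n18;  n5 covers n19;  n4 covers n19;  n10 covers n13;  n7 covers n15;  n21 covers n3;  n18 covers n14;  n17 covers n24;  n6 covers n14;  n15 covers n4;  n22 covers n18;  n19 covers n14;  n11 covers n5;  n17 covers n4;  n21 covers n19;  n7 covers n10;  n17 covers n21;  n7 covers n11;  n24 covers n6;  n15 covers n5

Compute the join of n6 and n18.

Common upper bounds of {n6, n18}: n10, n15, n22, n7.
The least among these is n22.

n22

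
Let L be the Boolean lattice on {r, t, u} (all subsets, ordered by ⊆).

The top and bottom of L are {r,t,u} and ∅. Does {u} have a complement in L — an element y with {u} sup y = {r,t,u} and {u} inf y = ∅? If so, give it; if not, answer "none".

{r,t}

Need y with {u} ∨ y = {r,t,u} and {u} ∧ y = ∅.
Checking each element gives: {r,t}.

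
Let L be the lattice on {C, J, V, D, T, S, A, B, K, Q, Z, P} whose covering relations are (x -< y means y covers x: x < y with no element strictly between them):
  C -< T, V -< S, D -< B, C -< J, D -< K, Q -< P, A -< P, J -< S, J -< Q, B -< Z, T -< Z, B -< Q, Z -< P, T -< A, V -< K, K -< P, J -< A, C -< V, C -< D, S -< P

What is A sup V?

Common upper bounds of {A, V}: P.
The least among these is P.

P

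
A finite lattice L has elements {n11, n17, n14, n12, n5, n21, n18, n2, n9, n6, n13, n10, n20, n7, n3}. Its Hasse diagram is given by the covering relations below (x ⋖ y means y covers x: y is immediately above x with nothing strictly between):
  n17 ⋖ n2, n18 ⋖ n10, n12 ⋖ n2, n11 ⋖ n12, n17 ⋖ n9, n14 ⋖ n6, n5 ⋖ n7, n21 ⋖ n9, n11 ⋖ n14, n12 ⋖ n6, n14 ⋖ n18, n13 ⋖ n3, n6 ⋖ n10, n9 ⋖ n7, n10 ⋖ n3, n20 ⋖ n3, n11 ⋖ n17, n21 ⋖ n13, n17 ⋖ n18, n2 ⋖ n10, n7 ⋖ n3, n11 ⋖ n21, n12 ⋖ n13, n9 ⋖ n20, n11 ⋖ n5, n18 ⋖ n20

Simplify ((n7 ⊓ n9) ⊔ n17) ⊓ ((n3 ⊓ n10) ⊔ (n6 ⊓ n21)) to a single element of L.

n17

n7 ∧ n9 = n9
n9 ∨ n17 = n9
n3 ∧ n10 = n10
n6 ∧ n21 = n11
n10 ∨ n11 = n10
n9 ∧ n10 = n17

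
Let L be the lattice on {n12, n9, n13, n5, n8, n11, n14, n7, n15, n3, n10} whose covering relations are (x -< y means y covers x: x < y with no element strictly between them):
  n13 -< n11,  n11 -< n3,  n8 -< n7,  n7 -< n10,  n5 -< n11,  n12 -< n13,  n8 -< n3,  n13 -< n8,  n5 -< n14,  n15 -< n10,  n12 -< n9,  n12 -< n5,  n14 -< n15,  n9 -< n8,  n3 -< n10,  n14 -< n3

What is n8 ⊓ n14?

n12

Common lower bounds of {n8, n14}: n12.
The greatest among these is n12.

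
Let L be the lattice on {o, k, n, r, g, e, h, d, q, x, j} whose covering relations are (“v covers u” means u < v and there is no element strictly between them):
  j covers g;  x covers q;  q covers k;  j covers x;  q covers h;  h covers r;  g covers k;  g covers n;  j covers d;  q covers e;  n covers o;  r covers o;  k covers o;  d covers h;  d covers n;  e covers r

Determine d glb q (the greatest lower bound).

h

Common lower bounds of {d, q}: h, o, r.
The greatest among these is h.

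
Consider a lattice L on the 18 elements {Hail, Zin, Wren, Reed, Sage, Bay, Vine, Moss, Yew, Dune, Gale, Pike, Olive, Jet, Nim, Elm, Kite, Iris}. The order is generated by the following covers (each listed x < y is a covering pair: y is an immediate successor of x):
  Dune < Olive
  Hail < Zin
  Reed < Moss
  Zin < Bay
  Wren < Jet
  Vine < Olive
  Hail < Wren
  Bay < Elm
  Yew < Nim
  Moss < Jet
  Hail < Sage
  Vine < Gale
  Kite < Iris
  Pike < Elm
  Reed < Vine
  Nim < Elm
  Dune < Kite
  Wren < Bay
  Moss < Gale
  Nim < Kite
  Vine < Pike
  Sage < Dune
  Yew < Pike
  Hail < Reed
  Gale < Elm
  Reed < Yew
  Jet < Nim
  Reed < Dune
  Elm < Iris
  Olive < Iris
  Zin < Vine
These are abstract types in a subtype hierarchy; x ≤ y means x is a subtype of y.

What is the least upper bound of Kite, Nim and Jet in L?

Common upper bounds of {Kite, Nim, Jet}: Iris, Kite.
The least among these is Kite.

Kite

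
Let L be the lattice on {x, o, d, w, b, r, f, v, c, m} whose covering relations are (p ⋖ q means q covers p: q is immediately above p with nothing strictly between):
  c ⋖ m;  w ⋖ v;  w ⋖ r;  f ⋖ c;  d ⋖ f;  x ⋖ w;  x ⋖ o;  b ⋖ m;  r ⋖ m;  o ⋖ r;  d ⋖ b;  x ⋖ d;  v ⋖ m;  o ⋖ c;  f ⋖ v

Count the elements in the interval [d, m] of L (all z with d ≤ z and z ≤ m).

6

The interval [d, m] = {b, c, d, f, m, v}, which has 6 elements.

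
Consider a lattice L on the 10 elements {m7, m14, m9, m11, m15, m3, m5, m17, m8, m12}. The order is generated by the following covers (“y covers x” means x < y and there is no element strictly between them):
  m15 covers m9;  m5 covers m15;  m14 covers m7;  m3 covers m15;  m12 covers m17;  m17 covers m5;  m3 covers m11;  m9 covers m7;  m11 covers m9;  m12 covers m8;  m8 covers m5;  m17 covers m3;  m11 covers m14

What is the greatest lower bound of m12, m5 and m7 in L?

m7

Common lower bounds of {m12, m5, m7}: m7.
The greatest among these is m7.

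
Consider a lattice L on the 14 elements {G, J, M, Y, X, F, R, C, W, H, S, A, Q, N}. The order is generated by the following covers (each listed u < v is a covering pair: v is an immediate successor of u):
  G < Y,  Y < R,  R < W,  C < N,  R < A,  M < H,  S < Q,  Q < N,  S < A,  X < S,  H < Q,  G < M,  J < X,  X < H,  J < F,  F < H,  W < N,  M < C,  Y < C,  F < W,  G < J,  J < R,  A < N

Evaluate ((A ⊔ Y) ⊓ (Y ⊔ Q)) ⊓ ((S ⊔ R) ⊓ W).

R

A ∨ Y = A
Y ∨ Q = N
A ∧ N = A
S ∨ R = A
A ∧ W = R
A ∧ R = R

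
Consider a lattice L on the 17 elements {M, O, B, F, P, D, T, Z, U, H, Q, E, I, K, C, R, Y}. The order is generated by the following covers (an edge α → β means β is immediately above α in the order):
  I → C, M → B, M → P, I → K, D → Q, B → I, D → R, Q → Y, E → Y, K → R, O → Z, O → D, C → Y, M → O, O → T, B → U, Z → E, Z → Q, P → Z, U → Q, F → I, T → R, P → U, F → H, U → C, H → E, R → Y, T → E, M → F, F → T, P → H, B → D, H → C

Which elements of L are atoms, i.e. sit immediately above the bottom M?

B, F, O, P

The atoms are exactly the elements that cover M: B, F, O, P.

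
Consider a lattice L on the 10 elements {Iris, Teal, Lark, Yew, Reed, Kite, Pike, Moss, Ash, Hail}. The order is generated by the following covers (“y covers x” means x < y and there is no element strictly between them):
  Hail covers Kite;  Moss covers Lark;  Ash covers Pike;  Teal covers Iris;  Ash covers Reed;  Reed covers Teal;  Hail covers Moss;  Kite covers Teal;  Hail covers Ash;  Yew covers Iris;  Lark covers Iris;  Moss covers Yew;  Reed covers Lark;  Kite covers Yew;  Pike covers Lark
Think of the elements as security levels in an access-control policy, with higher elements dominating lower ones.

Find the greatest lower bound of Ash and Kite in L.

Common lower bounds of {Ash, Kite}: Iris, Teal.
The greatest among these is Teal.

Teal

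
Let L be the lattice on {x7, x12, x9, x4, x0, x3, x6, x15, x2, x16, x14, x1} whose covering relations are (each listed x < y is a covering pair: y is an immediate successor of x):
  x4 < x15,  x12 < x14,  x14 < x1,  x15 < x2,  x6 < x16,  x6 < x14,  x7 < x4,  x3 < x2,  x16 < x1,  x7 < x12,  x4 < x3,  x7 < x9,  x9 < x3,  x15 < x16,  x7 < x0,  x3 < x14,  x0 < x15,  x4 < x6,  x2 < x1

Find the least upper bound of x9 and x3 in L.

x3

Common upper bounds of {x9, x3}: x1, x14, x2, x3.
The least among these is x3.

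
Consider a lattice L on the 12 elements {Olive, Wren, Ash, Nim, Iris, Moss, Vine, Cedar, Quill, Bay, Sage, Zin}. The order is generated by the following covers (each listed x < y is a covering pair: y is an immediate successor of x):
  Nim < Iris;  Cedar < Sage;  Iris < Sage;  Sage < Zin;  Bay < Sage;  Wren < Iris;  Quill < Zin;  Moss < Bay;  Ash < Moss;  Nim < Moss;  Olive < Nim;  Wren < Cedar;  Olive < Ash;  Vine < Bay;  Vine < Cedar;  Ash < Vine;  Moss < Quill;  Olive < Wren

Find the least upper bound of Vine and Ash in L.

Common upper bounds of {Vine, Ash}: Bay, Cedar, Sage, Vine, Zin.
The least among these is Vine.

Vine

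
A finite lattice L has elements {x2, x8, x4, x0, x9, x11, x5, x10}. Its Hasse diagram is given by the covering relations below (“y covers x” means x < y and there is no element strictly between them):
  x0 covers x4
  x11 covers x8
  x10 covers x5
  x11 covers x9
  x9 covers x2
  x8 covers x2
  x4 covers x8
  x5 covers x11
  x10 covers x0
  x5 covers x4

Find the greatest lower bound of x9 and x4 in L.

Common lower bounds of {x9, x4}: x2.
The greatest among these is x2.

x2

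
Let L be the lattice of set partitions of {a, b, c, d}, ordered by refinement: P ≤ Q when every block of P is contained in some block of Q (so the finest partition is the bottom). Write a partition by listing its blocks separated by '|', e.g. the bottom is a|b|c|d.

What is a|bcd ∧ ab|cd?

The meet (common refinement) of a|bcd and ab|cd intersects blocks pairwise, giving a|b|cd.

a|b|cd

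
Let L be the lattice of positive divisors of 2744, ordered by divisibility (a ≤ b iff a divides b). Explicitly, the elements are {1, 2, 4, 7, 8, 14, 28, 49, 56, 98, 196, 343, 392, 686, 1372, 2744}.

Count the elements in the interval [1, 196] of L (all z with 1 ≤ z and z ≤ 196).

9

The interval [1, 196] = {1, 14, 196, 2, 28, 4, 49, 7, 98}, which has 9 elements.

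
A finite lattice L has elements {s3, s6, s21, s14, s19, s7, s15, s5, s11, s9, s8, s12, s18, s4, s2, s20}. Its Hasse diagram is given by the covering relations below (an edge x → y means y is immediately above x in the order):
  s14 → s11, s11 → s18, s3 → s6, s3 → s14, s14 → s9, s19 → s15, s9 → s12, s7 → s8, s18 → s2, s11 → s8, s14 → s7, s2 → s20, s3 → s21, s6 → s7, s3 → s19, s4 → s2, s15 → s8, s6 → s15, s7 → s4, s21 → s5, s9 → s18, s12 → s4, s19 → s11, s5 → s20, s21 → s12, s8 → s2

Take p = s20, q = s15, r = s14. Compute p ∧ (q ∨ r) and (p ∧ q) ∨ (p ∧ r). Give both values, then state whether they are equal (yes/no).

s8; s8; yes

q ∨ r = s8, so p ∧ (q ∨ r) = s20 ∧ s8 = s8.
p ∧ q = s15 and p ∧ r = s14, so (p ∧ q) ∨ (p ∧ r) = s15 ∨ s14 = s8.
Equal: yes.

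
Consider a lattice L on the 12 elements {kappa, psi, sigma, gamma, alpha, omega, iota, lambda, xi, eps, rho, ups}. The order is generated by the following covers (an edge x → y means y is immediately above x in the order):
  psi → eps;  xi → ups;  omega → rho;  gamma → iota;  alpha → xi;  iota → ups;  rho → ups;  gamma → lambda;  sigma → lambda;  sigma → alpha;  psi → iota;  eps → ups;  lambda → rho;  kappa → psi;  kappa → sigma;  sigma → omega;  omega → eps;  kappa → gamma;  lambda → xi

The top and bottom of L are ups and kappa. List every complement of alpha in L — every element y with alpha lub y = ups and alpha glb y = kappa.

Need y with alpha ∨ y = ups and alpha ∧ y = kappa.
Checking each element gives: iota, psi.

iota, psi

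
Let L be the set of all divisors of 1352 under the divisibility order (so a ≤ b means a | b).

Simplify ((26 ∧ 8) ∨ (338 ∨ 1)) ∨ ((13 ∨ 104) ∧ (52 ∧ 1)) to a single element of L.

338

26 ∧ 8 = 2
338 ∨ 1 = 338
2 ∨ 338 = 338
13 ∨ 104 = 104
52 ∧ 1 = 1
104 ∧ 1 = 1
338 ∨ 1 = 338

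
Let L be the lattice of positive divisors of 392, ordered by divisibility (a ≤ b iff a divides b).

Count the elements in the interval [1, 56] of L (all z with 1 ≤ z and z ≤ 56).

The interval [1, 56] = {1, 14, 2, 28, 4, 56, 7, 8}, which has 8 elements.

8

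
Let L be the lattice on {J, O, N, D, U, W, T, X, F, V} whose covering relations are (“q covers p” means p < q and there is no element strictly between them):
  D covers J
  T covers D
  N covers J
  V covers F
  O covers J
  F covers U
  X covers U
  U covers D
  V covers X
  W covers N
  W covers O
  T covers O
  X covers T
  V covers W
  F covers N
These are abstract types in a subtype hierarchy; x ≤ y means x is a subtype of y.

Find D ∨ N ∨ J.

Common upper bounds of {D, N, J}: F, V.
The least among these is F.

F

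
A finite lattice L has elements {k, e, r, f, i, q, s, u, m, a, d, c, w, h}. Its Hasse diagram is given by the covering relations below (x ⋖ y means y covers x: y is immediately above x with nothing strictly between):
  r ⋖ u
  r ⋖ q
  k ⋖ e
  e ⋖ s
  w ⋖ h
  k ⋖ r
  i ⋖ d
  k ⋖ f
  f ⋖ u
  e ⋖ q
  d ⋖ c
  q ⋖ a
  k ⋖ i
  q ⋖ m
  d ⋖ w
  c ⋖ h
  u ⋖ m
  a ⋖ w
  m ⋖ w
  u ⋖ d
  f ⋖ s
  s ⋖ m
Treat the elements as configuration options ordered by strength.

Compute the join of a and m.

Common upper bounds of {a, m}: h, w.
The least among these is w.

w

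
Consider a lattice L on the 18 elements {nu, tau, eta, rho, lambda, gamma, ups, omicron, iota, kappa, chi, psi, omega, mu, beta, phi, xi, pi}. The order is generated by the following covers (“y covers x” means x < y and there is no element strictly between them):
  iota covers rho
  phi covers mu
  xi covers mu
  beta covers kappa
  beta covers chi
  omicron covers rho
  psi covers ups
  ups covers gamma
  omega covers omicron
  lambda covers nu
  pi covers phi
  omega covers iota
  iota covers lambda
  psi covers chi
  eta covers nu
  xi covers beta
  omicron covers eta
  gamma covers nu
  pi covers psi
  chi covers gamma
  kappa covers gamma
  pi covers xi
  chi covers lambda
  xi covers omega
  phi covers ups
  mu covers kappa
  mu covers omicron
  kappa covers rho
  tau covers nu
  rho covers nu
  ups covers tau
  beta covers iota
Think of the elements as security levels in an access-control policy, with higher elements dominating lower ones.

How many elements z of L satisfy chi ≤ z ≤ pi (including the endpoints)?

The interval [chi, pi] = {beta, chi, pi, psi, xi}, which has 5 elements.

5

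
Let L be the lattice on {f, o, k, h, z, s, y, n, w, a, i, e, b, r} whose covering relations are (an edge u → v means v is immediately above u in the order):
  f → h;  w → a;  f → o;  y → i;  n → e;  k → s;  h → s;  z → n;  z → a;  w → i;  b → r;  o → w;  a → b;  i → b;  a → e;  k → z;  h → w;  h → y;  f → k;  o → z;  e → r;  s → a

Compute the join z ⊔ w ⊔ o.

Common upper bounds of {z, w, o}: a, b, e, r.
The least among these is a.

a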